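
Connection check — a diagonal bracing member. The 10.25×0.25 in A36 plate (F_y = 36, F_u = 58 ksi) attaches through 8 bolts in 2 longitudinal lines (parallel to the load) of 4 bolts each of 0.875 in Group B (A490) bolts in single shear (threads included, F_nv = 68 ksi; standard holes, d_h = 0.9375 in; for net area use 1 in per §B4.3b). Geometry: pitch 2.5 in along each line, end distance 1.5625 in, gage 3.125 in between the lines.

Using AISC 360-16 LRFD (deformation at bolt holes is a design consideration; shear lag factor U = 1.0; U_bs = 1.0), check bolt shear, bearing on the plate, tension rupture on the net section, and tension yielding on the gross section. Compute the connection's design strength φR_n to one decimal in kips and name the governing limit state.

Bolt shear: A_b = π(0.875)²/4 = 0.60132 in². φR_n = 0.75 × 68 × 0.60132 × 8 × 1 = 245.3 kips.
Bearing (0.25 in plate, F_u = 58 ksi): end bolts L_c = 1.5625 − 0.9375/2 = 1.09375, R_n = min(1.2×1.09375×0.25×58, 2.4×0.875×0.25×58) = 19.031 kips/bolt; interior L_c = 2.5 − 0.9375 = 1.5625, R_n = 27.188 kips/bolt. φR_n = 0.75 × (2×19.031 + 6×27.188) = 150.9 kips.
Tension rupture (net): A_n = (10.25 − 2×1)×0.25 = 2.0625 in² (U = 1.0, A_e = A_n). φR_n = 0.75 × 58 × 2.0625 = 89.7 kips.
Tension yield (gross): A_g = 10.25×0.25 = 2.5625 in². φR_n = 0.90 × 36 × 2.5625 = 83.0 kips.
Governing: min(245.3, 150.9, 89.7, 83.0) = 83.0 kips → gross-section yield.

83.0 kips (gross-section yield governs)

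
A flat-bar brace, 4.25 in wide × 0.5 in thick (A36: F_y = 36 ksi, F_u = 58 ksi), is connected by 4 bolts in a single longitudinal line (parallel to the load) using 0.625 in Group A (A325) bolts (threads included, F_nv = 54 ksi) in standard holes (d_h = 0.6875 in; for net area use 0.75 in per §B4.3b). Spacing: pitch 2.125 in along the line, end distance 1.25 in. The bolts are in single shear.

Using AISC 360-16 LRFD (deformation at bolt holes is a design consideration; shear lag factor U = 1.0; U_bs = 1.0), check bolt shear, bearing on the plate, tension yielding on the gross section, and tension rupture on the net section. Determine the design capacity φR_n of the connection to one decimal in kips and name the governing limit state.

Bolt shear: A_b = π(0.625)²/4 = 0.3068 in². φR_n = 0.75 × 54 × 0.3068 × 4 × 1 = 49.7 kips.
Bearing (0.5 in plate, F_u = 58 ksi): end bolts L_c = 1.25 − 0.6875/2 = 0.90625, R_n = min(1.2×0.90625×0.5×58, 2.4×0.625×0.5×58) = 31.538 kips/bolt; interior L_c = 2.125 − 0.6875 = 1.4375, R_n = 43.5 kips/bolt. φR_n = 0.75 × (1×31.538 + 3×43.5) = 121.5 kips.
Tension yield (gross): A_g = 4.25×0.5 = 2.125 in². φR_n = 0.90 × 36 × 2.125 = 68.9 kips.
Tension rupture (net): A_n = (4.25 − 1×0.75)×0.5 = 1.75 in² (U = 1.0, A_e = A_n). φR_n = 0.75 × 58 × 1.75 = 76.1 kips.
Governing: min(49.7, 121.5, 68.9, 76.1) = 49.7 kips → bolt shear.

49.7 kips (bolt shear governs)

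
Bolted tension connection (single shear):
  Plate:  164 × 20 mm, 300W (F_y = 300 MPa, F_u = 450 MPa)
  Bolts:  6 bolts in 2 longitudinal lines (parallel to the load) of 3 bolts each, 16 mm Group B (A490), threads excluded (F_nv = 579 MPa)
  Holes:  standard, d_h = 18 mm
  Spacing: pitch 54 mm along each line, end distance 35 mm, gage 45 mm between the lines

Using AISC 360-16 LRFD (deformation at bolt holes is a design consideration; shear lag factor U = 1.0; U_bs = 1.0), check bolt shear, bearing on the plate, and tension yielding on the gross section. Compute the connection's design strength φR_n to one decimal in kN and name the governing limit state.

523.9 kN (bolt shear governs)

Bolt shear: A_b = π(16)²/4 = 201.06 mm². φR_n = 0.75 × 579 × 201.06 × 6 × 1 = 523.9 kN.
Bearing (20 mm plate, F_u = 450 MPa): end bolts L_c = 35 − 18/2 = 26, R_n = min(1.2×26×20×450, 2.4×16×20×450) = 280.8 kN/bolt; interior L_c = 54 − 18 = 36, R_n = 345.6 kN/bolt. φR_n = 0.75 × (2×280.8 + 4×345.6) = 1458.0 kN.
Tension yield (gross): A_g = 164×20 = 3280 mm². φR_n = 0.90 × 300 × 3280 = 885.6 kN.
Governing: min(523.9, 1458.0, 885.6) = 523.9 kN → bolt shear.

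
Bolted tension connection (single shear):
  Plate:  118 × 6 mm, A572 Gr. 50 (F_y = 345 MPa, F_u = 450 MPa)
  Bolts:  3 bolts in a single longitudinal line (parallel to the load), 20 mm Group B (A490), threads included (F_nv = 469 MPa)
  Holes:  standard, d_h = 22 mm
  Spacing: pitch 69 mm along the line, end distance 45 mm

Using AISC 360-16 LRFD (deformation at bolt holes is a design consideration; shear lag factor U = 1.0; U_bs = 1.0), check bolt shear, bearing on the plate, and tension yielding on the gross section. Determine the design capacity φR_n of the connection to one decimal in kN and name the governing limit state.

219.8 kN (gross-section yield governs)

Bolt shear: A_b = π(20)²/4 = 314.16 mm². φR_n = 0.75 × 469 × 314.16 × 3 × 1 = 331.5 kN.
Bearing (6 mm plate, F_u = 450 MPa): end bolts L_c = 45 − 22/2 = 34, R_n = min(1.2×34×6×450, 2.4×20×6×450) = 110.16 kN/bolt; interior L_c = 69 − 22 = 47, R_n = 129.6 kN/bolt. φR_n = 0.75 × (1×110.16 + 2×129.6) = 277.0 kN.
Tension yield (gross): A_g = 118×6 = 708 mm². φR_n = 0.90 × 345 × 708 = 219.8 kN.
Governing: min(331.5, 277.0, 219.8) = 219.8 kN → gross-section yield.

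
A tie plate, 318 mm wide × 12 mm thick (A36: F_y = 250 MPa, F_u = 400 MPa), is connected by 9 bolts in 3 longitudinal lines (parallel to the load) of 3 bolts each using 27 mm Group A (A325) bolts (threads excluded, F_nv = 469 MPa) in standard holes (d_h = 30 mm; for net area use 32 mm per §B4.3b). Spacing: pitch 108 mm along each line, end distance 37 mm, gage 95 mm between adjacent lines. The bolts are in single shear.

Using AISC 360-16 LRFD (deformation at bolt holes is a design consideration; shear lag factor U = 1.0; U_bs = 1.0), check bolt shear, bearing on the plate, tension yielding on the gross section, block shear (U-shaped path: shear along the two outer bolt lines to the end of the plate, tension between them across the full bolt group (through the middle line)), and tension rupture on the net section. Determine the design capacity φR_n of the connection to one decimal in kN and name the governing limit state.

Bolt shear: A_b = π(27)²/4 = 572.56 mm². φR_n = 0.75 × 469 × 572.56 × 9 × 1 = 1812.6 kN.
Bearing (12 mm plate, F_u = 400 MPa): end bolts L_c = 37 − 30/2 = 22, R_n = min(1.2×22×12×400, 2.4×27×12×400) = 126.72 kN/bolt; interior L_c = 108 − 30 = 78, R_n = 311.04 kN/bolt. φR_n = 0.75 × (3×126.72 + 6×311.04) = 1684.8 kN.
Tension yield (gross): A_g = 318×12 = 3816 mm². φR_n = 0.90 × 250 × 3816 = 858.6 kN.
Block shear: shear path 2×[37+2×108] = 2×253 mm, A_gv = 6072, A_nv = 2×(253 − 2.5×32)×12 = 4152 mm²; tension across gage: (190 − 2×32)×12 = 1512 mm². R_n = min(0.6×400×4152, 0.6×250×6072) + 1.0×400×1512 = min(996.48, 910.8) + 604.8 = 1515.6 kN. φR_n = 0.75 × 1515.6 = 1136.7 kN.
Tension rupture (net): A_n = (318 − 3×32)×12 = 2664 mm² (U = 1.0, A_e = A_n). φR_n = 0.75 × 400 × 2664 = 799.2 kN.
Governing: min(1812.6, 1684.8, 858.6, 1136.7, 799.2) = 799.2 kN → net-section rupture.

799.2 kN (net-section rupture governs)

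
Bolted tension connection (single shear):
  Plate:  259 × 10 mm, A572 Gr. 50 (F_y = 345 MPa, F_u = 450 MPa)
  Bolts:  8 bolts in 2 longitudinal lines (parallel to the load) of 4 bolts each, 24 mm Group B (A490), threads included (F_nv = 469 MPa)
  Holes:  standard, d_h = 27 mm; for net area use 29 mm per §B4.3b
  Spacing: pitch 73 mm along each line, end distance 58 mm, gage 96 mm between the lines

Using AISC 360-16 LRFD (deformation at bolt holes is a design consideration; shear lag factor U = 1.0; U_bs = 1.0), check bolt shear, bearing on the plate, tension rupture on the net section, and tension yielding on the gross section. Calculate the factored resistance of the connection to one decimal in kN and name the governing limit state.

Bolt shear: A_b = π(24)²/4 = 452.39 mm². φR_n = 0.75 × 469 × 452.39 × 8 × 1 = 1273.0 kN.
Bearing (10 mm plate, F_u = 450 MPa): end bolts L_c = 58 − 27/2 = 44.5, R_n = min(1.2×44.5×10×450, 2.4×24×10×450) = 240.3 kN/bolt; interior L_c = 73 − 27 = 46, R_n = 248.4 kN/bolt. φR_n = 0.75 × (2×240.3 + 6×248.4) = 1478.3 kN.
Tension rupture (net): A_n = (259 − 2×29)×10 = 2010 mm² (U = 1.0, A_e = A_n). φR_n = 0.75 × 450 × 2010 = 678.4 kN.
Tension yield (gross): A_g = 259×10 = 2590 mm². φR_n = 0.90 × 345 × 2590 = 804.2 kN.
Governing: min(1273.0, 1478.3, 678.4, 804.2) = 678.4 kN → net-section rupture.

678.4 kN (net-section rupture governs)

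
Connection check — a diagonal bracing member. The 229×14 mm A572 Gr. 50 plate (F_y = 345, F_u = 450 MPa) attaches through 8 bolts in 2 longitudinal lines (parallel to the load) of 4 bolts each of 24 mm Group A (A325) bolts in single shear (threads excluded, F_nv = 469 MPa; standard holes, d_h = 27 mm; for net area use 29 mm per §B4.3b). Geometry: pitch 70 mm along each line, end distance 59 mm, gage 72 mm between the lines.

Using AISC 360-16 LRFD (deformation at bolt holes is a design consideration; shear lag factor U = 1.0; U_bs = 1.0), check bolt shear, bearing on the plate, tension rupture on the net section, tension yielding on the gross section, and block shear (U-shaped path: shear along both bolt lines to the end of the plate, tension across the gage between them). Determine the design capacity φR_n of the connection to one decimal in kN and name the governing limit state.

808.0 kN (net-section rupture governs)

Bolt shear: A_b = π(24)²/4 = 452.39 mm². φR_n = 0.75 × 469 × 452.39 × 8 × 1 = 1273.0 kN.
Bearing (14 mm plate, F_u = 450 MPa): end bolts L_c = 59 − 27/2 = 45.5, R_n = min(1.2×45.5×14×450, 2.4×24×14×450) = 343.98 kN/bolt; interior L_c = 70 − 27 = 43, R_n = 325.08 kN/bolt. φR_n = 0.75 × (2×343.98 + 6×325.08) = 1978.8 kN.
Tension rupture (net): A_n = (229 − 2×29)×14 = 2394 mm² (U = 1.0, A_e = A_n). φR_n = 0.75 × 450 × 2394 = 808.0 kN.
Tension yield (gross): A_g = 229×14 = 3206 mm². φR_n = 0.90 × 345 × 3206 = 995.5 kN.
Block shear: shear path 2×[59+3×70] = 2×269 mm, A_gv = 7532, A_nv = 2×(269 − 3.5×29)×14 = 4690 mm²; tension across gage: (72 − 1×29)×14 = 602 mm². R_n = min(0.6×450×4690, 0.6×345×7532) + 1.0×450×602 = min(1266.3, 1559.1) + 270.9 = 1537.2 kN. φR_n = 0.75 × 1537.2 = 1152.9 kN.
Governing: min(1273.0, 1978.8, 808.0, 995.5, 1152.9) = 808.0 kN → net-section rupture.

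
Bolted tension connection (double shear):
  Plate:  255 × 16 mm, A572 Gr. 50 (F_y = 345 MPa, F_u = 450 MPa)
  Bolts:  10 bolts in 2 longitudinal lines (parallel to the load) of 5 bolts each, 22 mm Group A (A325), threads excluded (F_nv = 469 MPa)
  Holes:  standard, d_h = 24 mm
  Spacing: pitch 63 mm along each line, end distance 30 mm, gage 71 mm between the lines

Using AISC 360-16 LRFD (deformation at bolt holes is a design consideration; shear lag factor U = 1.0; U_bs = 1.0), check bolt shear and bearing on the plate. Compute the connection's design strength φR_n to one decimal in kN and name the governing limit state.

Bolt shear: A_b = π(22)²/4 = 380.13 mm². φR_n = 0.75 × 469 × 380.13 × 10 × 2 = 2674.2 kN.
Bearing (16 mm plate, F_u = 450 MPa): end bolts L_c = 30 − 24/2 = 18, R_n = min(1.2×18×16×450, 2.4×22×16×450) = 155.52 kN/bolt; interior L_c = 63 − 24 = 39, R_n = 336.96 kN/bolt. φR_n = 0.75 × (2×155.52 + 8×336.96) = 2255.0 kN.
Governing: min(2674.2, 2255.0) = 2255.0 kN → bearing.

2255.0 kN (bearing governs)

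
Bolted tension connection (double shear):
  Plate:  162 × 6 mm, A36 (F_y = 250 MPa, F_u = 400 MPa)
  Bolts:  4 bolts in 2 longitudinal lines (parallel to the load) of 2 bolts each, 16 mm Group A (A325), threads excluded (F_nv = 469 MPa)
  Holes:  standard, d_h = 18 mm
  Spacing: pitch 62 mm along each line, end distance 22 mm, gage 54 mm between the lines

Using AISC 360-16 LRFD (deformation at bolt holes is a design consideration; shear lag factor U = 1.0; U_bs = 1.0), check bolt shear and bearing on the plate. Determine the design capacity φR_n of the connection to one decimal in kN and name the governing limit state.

194.4 kN (bearing governs)

Bolt shear: A_b = π(16)²/4 = 201.06 mm². φR_n = 0.75 × 469 × 201.06 × 4 × 2 = 565.8 kN.
Bearing (6 mm plate, F_u = 400 MPa): end bolts L_c = 22 − 18/2 = 13, R_n = min(1.2×13×6×400, 2.4×16×6×400) = 37.44 kN/bolt; interior L_c = 62 − 18 = 44, R_n = 92.16 kN/bolt. φR_n = 0.75 × (2×37.44 + 2×92.16) = 194.4 kN.
Governing: min(565.8, 194.4) = 194.4 kN → bearing.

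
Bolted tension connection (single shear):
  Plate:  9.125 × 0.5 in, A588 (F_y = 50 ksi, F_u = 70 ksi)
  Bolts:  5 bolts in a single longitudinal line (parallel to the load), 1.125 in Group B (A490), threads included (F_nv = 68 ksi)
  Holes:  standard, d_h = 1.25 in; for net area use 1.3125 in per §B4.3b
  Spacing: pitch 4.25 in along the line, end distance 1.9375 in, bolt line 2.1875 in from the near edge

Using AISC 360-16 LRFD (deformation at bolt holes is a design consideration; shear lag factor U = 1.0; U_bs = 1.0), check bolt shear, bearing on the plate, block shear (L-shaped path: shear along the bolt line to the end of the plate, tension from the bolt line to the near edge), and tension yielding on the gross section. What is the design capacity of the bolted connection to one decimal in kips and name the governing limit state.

Bolt shear: A_b = π(1.125)²/4 = 0.99402 in². φR_n = 0.75 × 68 × 0.99402 × 5 × 1 = 253.5 kips.
Bearing (0.5 in plate, F_u = 70 ksi): end bolts L_c = 1.9375 − 1.25/2 = 1.3125, R_n = min(1.2×1.3125×0.5×70, 2.4×1.125×0.5×70) = 55.125 kips/bolt; interior L_c = 4.25 − 1.25 = 3, R_n = 94.5 kips/bolt. φR_n = 0.75 × (1×55.125 + 4×94.5) = 324.8 kips.
Block shear: shear path 1×[1.9375+4×4.25] = 1×18.9375 in, A_gv = 9.4688, A_nv = 1×(18.9375 − 4.5×1.3125)×0.5 = 6.5156 in²; tension to near edge: (2.1875 − 0.5×1.3125)×0.5 = 0.76563 in². R_n = min(0.6×70×6.5156, 0.6×50×9.4688) + 1.0×70×0.76563 = min(273.66, 284.06) + 53.594 = 327.25 kips. φR_n = 0.75 × 327.25 = 245.4 kips.
Tension yield (gross): A_g = 9.125×0.5 = 4.5625 in². φR_n = 0.90 × 50 × 4.5625 = 205.3 kips.
Governing: min(253.5, 324.8, 245.4, 205.3) = 205.3 kips → gross-section yield.

205.3 kips (gross-section yield governs)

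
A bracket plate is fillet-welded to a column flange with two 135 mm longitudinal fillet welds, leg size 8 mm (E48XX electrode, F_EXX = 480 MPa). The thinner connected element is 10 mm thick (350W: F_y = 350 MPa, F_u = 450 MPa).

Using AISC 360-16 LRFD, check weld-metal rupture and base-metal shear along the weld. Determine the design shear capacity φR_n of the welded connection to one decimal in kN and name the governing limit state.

329.9 kN (weld metal governs)

Weld metal: throat = 0.707×8 = 5.656 mm, L = 2×135 = 270 mm. φR_n = 0.75 × 0.6 × 480 × 5.656 × 270 = 329.9 kN.
Base metal shear (10 mm plate): yield φR_n = 1.0×0.6×350×10×270 = 567.0 kN; rupture φR_n = 0.75×0.6×450×10×270 = 546.8 kN; take 546.8 kN (rupture).
Governing: min(329.9, 546.8) = 329.9 kN → weld metal.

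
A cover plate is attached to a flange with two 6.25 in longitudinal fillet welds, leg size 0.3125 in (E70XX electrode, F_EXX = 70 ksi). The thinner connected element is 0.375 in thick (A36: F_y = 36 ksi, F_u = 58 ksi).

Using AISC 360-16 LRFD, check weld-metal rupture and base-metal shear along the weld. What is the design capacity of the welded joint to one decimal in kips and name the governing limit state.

Weld metal: throat = 0.707×0.3125 = 0.22094 in, L = 2×6.25 = 12.5 in. φR_n = 0.75 × 0.6 × 70 × 0.22094 × 12.5 = 87.0 kips.
Base metal shear (0.375 in plate): yield φR_n = 1.0×0.6×36×0.375×12.5 = 101.3 kips; rupture φR_n = 0.75×0.6×58×0.375×12.5 = 122.3 kips; take 101.3 kips (yield).
Governing: min(87.0, 101.3) = 87.0 kips → weld metal.

87.0 kips (weld metal governs)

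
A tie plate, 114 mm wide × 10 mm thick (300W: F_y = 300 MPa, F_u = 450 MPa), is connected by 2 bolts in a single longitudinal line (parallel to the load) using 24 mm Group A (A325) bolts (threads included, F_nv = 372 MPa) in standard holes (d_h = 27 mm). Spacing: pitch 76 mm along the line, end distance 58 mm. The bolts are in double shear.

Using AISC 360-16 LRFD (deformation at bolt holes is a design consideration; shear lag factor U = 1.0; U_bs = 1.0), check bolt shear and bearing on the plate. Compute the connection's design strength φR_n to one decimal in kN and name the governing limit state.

Bolt shear: A_b = π(24)²/4 = 452.39 mm². φR_n = 0.75 × 372 × 452.39 × 2 × 2 = 504.9 kN.
Bearing (10 mm plate, F_u = 450 MPa): end bolts L_c = 58 − 27/2 = 44.5, R_n = min(1.2×44.5×10×450, 2.4×24×10×450) = 240.3 kN/bolt; interior L_c = 76 − 27 = 49, R_n = 259.2 kN/bolt. φR_n = 0.75 × (1×240.3 + 1×259.2) = 374.6 kN.
Governing: min(504.9, 374.6) = 374.6 kN → bearing.

374.6 kN (bearing governs)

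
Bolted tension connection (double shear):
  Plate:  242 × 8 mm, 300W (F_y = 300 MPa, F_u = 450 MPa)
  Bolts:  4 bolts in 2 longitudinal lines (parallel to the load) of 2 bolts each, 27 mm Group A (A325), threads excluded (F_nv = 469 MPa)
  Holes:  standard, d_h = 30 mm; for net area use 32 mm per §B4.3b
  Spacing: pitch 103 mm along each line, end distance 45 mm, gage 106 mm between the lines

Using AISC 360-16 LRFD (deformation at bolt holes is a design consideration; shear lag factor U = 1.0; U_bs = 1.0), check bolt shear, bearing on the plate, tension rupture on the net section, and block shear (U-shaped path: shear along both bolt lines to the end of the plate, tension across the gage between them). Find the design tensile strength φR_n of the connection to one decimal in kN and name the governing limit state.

Bolt shear: A_b = π(27)²/4 = 572.56 mm². φR_n = 0.75 × 469 × 572.56 × 4 × 2 = 1611.2 kN.
Bearing (8 mm plate, F_u = 450 MPa): end bolts L_c = 45 − 30/2 = 30, R_n = min(1.2×30×8×450, 2.4×27×8×450) = 129.6 kN/bolt; interior L_c = 103 − 30 = 73, R_n = 233.28 kN/bolt. φR_n = 0.75 × (2×129.6 + 2×233.28) = 544.3 kN.
Tension rupture (net): A_n = (242 − 2×32)×8 = 1424 mm² (U = 1.0, A_e = A_n). φR_n = 0.75 × 450 × 1424 = 480.6 kN.
Block shear: shear path 2×[45+1×103] = 2×148 mm, A_gv = 2368, A_nv = 2×(148 − 1.5×32)×8 = 1600 mm²; tension across gage: (106 − 1×32)×8 = 592 mm². R_n = min(0.6×450×1600, 0.6×300×2368) + 1.0×450×592 = min(432, 426.24) + 266.4 = 692.64 kN. φR_n = 0.75 × 692.64 = 519.5 kN.
Governing: min(1611.2, 544.3, 480.6, 519.5) = 480.6 kN → net-section rupture.

480.6 kN (net-section rupture governs)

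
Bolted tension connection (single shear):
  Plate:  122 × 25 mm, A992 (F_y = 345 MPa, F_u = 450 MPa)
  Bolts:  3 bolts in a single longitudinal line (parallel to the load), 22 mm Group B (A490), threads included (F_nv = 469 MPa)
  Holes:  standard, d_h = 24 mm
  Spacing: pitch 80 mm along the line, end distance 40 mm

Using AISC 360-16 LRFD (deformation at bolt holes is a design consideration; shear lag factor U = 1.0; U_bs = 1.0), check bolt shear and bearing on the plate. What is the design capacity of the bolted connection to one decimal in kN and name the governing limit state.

401.1 kN (bolt shear governs)

Bolt shear: A_b = π(22)²/4 = 380.13 mm². φR_n = 0.75 × 469 × 380.13 × 3 × 1 = 401.1 kN.
Bearing (25 mm plate, F_u = 450 MPa): end bolts L_c = 40 − 24/2 = 28, R_n = min(1.2×28×25×450, 2.4×22×25×450) = 378 kN/bolt; interior L_c = 80 − 24 = 56, R_n = 594 kN/bolt. φR_n = 0.75 × (1×378 + 2×594) = 1174.5 kN.
Governing: min(401.1, 1174.5) = 401.1 kN → bolt shear.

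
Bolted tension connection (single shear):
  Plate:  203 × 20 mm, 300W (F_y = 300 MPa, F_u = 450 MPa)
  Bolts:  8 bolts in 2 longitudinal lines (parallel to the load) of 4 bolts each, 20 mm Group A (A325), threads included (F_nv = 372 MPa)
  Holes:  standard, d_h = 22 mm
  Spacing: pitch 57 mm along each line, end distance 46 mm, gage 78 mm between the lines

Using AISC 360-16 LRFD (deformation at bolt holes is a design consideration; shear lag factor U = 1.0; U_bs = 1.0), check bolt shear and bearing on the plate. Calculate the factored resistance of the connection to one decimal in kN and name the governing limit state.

Bolt shear: A_b = π(20)²/4 = 314.16 mm². φR_n = 0.75 × 372 × 314.16 × 8 × 1 = 701.2 kN.
Bearing (20 mm plate, F_u = 450 MPa): end bolts L_c = 46 − 22/2 = 35, R_n = min(1.2×35×20×450, 2.4×20×20×450) = 378 kN/bolt; interior L_c = 57 − 22 = 35, R_n = 378 kN/bolt. φR_n = 0.75 × (2×378 + 6×378) = 2268.0 kN.
Governing: min(701.2, 2268.0) = 701.2 kN → bolt shear.

701.2 kN (bolt shear governs)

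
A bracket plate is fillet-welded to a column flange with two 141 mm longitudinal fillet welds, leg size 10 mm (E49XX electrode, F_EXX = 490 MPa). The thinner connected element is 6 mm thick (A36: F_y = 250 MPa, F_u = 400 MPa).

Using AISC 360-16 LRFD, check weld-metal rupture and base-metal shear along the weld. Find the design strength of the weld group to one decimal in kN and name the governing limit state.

253.8 kN (base-metal shear governs)

Weld metal: throat = 0.707×10 = 7.07 mm, L = 2×141 = 282 mm. φR_n = 0.75 × 0.6 × 490 × 7.07 × 282 = 439.6 kN.
Base metal shear (6 mm plate): yield φR_n = 1.0×0.6×250×6×282 = 253.8 kN; rupture φR_n = 0.75×0.6×400×6×282 = 304.6 kN; take 253.8 kN (yield).
Governing: min(439.6, 253.8) = 253.8 kN → base-metal shear.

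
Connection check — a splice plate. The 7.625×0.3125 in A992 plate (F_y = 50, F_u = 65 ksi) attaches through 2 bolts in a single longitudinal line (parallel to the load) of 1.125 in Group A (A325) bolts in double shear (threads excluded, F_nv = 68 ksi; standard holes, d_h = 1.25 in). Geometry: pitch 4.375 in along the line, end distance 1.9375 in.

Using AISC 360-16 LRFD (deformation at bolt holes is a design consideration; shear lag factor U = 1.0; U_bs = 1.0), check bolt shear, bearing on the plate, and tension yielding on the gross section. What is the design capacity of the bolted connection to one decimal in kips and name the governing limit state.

Bolt shear: A_b = π(1.125)²/4 = 0.99402 in². φR_n = 0.75 × 68 × 0.99402 × 2 × 2 = 202.8 kips.
Bearing (0.3125 in plate, F_u = 65 ksi): end bolts L_c = 1.9375 − 1.25/2 = 1.3125, R_n = min(1.2×1.3125×0.3125×65, 2.4×1.125×0.3125×65) = 31.992 kips/bolt; interior L_c = 4.375 − 1.25 = 3.125, R_n = 54.844 kips/bolt. φR_n = 0.75 × (1×31.992 + 1×54.844) = 65.1 kips.
Tension yield (gross): A_g = 7.625×0.3125 = 2.3828 in². φR_n = 0.90 × 50 × 2.3828 = 107.2 kips.
Governing: min(202.8, 65.1, 107.2) = 65.1 kips → bearing.

65.1 kips (bearing governs)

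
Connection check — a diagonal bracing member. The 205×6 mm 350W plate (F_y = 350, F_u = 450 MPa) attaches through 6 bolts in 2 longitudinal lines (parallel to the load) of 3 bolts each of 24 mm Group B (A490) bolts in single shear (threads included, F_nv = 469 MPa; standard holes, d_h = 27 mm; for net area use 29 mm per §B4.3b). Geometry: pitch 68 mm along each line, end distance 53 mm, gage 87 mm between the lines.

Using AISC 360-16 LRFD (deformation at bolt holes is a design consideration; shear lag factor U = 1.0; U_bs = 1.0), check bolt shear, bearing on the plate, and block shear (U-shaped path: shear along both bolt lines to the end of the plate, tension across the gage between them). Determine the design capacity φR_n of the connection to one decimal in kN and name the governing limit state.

400.5 kN (block shear governs)

Bolt shear: A_b = π(24)²/4 = 452.39 mm². φR_n = 0.75 × 469 × 452.39 × 6 × 1 = 954.8 kN.
Bearing (6 mm plate, F_u = 450 MPa): end bolts L_c = 53 − 27/2 = 39.5, R_n = min(1.2×39.5×6×450, 2.4×24×6×450) = 127.98 kN/bolt; interior L_c = 68 − 27 = 41, R_n = 132.84 kN/bolt. φR_n = 0.75 × (2×127.98 + 4×132.84) = 590.5 kN.
Block shear: shear path 2×[53+2×68] = 2×189 mm, A_gv = 2268, A_nv = 2×(189 − 2.5×29)×6 = 1398 mm²; tension across gage: (87 − 1×29)×6 = 348 mm². R_n = min(0.6×450×1398, 0.6×350×2268) + 1.0×450×348 = min(377.46, 476.28) + 156.6 = 534.06 kN. φR_n = 0.75 × 534.06 = 400.5 kN.
Governing: min(954.8, 590.5, 400.5) = 400.5 kN → block shear.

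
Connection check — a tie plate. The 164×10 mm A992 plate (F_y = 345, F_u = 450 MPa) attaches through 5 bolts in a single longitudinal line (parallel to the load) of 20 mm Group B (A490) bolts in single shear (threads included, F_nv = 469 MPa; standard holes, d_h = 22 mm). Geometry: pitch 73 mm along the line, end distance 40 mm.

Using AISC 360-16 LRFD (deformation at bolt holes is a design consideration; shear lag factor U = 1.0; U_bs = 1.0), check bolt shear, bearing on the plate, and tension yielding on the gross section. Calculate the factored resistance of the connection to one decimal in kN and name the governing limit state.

509.2 kN (gross-section yield governs)

Bolt shear: A_b = π(20)²/4 = 314.16 mm². φR_n = 0.75 × 469 × 314.16 × 5 × 1 = 552.5 kN.
Bearing (10 mm plate, F_u = 450 MPa): end bolts L_c = 40 − 22/2 = 29, R_n = min(1.2×29×10×450, 2.4×20×10×450) = 156.6 kN/bolt; interior L_c = 73 − 22 = 51, R_n = 216 kN/bolt. φR_n = 0.75 × (1×156.6 + 4×216) = 765.5 kN.
Tension yield (gross): A_g = 164×10 = 1640 mm². φR_n = 0.90 × 345 × 1640 = 509.2 kN.
Governing: min(552.5, 765.5, 509.2) = 509.2 kN → gross-section yield.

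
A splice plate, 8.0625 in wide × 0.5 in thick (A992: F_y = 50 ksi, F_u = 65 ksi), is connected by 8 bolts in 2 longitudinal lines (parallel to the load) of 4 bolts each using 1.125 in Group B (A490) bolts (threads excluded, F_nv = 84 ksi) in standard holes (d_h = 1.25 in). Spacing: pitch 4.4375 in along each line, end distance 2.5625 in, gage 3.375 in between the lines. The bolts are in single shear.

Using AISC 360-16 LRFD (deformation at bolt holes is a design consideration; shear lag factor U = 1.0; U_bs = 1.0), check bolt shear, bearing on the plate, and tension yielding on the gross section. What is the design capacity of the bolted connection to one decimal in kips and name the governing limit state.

Bolt shear: A_b = π(1.125)²/4 = 0.99402 in². φR_n = 0.75 × 84 × 0.99402 × 8 × 1 = 501.0 kips.
Bearing (0.5 in plate, F_u = 65 ksi): end bolts L_c = 2.5625 − 1.25/2 = 1.9375, R_n = min(1.2×1.9375×0.5×65, 2.4×1.125×0.5×65) = 75.563 kips/bolt; interior L_c = 4.4375 − 1.25 = 3.1875, R_n = 87.75 kips/bolt. φR_n = 0.75 × (2×75.563 + 6×87.75) = 508.2 kips.
Tension yield (gross): A_g = 8.0625×0.5 = 4.0313 in². φR_n = 0.90 × 50 × 4.0313 = 181.4 kips.
Governing: min(501.0, 508.2, 181.4) = 181.4 kips → gross-section yield.

181.4 kips (gross-section yield governs)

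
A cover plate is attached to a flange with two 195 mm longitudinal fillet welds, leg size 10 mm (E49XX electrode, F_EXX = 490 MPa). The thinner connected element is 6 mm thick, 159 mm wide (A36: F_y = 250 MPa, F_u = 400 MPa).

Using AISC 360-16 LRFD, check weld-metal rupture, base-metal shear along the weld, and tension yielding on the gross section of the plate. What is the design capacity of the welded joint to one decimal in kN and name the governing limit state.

Weld metal: throat = 0.707×10 = 7.07 mm, L = 2×195 = 390 mm. φR_n = 0.75 × 0.6 × 490 × 7.07 × 390 = 608.0 kN.
Base metal shear (6 mm plate): yield φR_n = 1.0×0.6×250×6×390 = 351.0 kN; rupture φR_n = 0.75×0.6×400×6×390 = 421.2 kN; take 351.0 kN (yield).
Tension yield (gross): A_g = 159×6 = 954 mm². φR_n = 0.90 × 250 × 954 = 214.7 kN.
Governing: min(608.0, 351.0, 214.7) = 214.7 kN → gross-section yield.

214.7 kN (gross-section yield governs)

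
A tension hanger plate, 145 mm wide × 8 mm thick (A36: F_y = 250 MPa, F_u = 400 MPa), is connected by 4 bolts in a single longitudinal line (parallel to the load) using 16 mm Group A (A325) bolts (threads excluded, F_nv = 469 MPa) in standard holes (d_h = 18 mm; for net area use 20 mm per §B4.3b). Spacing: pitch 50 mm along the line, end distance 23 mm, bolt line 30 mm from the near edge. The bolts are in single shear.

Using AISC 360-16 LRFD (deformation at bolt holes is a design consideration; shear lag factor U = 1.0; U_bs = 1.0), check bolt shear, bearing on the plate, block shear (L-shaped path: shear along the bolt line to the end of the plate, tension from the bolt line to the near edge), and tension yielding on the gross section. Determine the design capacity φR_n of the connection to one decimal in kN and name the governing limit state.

196.3 kN (block shear governs)

Bolt shear: A_b = π(16)²/4 = 201.06 mm². φR_n = 0.75 × 469 × 201.06 × 4 × 1 = 282.9 kN.
Bearing (8 mm plate, F_u = 400 MPa): end bolts L_c = 23 − 18/2 = 14, R_n = min(1.2×14×8×400, 2.4×16×8×400) = 53.76 kN/bolt; interior L_c = 50 − 18 = 32, R_n = 122.88 kN/bolt. φR_n = 0.75 × (1×53.76 + 3×122.88) = 316.8 kN.
Block shear: shear path 1×[23+3×50] = 1×173 mm, A_gv = 1384, A_nv = 1×(173 − 3.5×20)×8 = 824 mm²; tension to near edge: (30 − 0.5×20)×8 = 160 mm². R_n = min(0.6×400×824, 0.6×250×1384) + 1.0×400×160 = min(197.76, 207.6) + 64 = 261.76 kN. φR_n = 0.75 × 261.76 = 196.3 kN.
Tension yield (gross): A_g = 145×8 = 1160 mm². φR_n = 0.90 × 250 × 1160 = 261.0 kN.
Governing: min(282.9, 316.8, 196.3, 261.0) = 196.3 kN → block shear.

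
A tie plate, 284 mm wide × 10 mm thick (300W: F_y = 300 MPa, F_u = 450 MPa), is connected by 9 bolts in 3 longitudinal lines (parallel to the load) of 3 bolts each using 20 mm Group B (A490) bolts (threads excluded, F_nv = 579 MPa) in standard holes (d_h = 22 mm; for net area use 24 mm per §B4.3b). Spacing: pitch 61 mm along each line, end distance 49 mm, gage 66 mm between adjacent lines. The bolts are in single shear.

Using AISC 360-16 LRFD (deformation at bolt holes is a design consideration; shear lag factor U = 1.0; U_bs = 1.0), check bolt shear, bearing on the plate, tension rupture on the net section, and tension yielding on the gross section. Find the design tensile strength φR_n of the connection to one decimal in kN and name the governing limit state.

Bolt shear: A_b = π(20)²/4 = 314.16 mm². φR_n = 0.75 × 579 × 314.16 × 9 × 1 = 1227.8 kN.
Bearing (10 mm plate, F_u = 450 MPa): end bolts L_c = 49 − 22/2 = 38, R_n = min(1.2×38×10×450, 2.4×20×10×450) = 205.2 kN/bolt; interior L_c = 61 − 22 = 39, R_n = 210.6 kN/bolt. φR_n = 0.75 × (3×205.2 + 6×210.6) = 1409.4 kN.
Tension rupture (net): A_n = (284 − 3×24)×10 = 2120 mm² (U = 1.0, A_e = A_n). φR_n = 0.75 × 450 × 2120 = 715.5 kN.
Tension yield (gross): A_g = 284×10 = 2840 mm². φR_n = 0.90 × 300 × 2840 = 766.8 kN.
Governing: min(1227.8, 1409.4, 715.5, 766.8) = 715.5 kN → net-section rupture.

715.5 kN (net-section rupture governs)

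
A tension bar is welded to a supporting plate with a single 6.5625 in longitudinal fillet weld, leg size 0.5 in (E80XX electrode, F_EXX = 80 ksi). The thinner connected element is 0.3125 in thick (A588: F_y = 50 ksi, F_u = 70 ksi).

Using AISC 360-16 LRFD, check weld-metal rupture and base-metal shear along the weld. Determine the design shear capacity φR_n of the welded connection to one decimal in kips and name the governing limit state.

61.5 kips (base-metal shear governs)

Weld metal: throat = 0.707×0.5 = 0.3535 in, L = 6.5625 in. φR_n = 0.75 × 0.6 × 80 × 0.3535 × 6.5625 = 83.5 kips.
Base metal shear (0.3125 in plate): yield φR_n = 1.0×0.6×50×0.3125×6.5625 = 61.5 kips; rupture φR_n = 0.75×0.6×70×0.3125×6.5625 = 64.6 kips; take 61.5 kips (yield).
Governing: min(83.5, 61.5) = 61.5 kips → base-metal shear.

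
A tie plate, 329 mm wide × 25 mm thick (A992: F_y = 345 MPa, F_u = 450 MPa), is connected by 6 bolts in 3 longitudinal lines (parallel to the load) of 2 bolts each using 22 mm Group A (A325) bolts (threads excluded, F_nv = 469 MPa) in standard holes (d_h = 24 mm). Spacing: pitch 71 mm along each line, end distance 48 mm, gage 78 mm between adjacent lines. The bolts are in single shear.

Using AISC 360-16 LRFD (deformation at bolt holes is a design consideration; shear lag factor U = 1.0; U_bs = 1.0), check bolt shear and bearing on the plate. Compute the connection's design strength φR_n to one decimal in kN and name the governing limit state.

Bolt shear: A_b = π(22)²/4 = 380.13 mm². φR_n = 0.75 × 469 × 380.13 × 6 × 1 = 802.3 kN.
Bearing (25 mm plate, F_u = 450 MPa): end bolts L_c = 48 − 24/2 = 36, R_n = min(1.2×36×25×450, 2.4×22×25×450) = 486 kN/bolt; interior L_c = 71 − 24 = 47, R_n = 594 kN/bolt. φR_n = 0.75 × (3×486 + 3×594) = 2430.0 kN.
Governing: min(802.3, 2430.0) = 802.3 kN → bolt shear.

802.3 kN (bolt shear governs)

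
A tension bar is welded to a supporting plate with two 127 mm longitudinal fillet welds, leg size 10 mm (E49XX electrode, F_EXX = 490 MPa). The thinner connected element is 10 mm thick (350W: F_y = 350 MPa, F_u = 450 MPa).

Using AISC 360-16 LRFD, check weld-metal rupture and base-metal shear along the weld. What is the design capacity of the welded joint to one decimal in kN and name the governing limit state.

396.0 kN (weld metal governs)

Weld metal: throat = 0.707×10 = 7.07 mm, L = 2×127 = 254 mm. φR_n = 0.75 × 0.6 × 490 × 7.07 × 254 = 396.0 kN.
Base metal shear (10 mm plate): yield φR_n = 1.0×0.6×350×10×254 = 533.4 kN; rupture φR_n = 0.75×0.6×450×10×254 = 514.4 kN; take 514.4 kN (rupture).
Governing: min(396.0, 514.4) = 396.0 kN → weld metal.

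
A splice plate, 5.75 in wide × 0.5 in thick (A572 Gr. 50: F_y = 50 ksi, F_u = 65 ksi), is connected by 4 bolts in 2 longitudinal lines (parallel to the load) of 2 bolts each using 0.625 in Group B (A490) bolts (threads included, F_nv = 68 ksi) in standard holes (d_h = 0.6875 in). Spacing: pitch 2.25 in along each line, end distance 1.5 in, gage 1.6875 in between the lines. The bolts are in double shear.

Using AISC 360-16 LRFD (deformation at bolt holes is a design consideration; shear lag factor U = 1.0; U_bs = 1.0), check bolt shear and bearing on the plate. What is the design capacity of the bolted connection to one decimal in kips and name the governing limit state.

125.2 kips (bolt shear governs)

Bolt shear: A_b = π(0.625)²/4 = 0.3068 in². φR_n = 0.75 × 68 × 0.3068 × 4 × 2 = 125.2 kips.
Bearing (0.5 in plate, F_u = 65 ksi): end bolts L_c = 1.5 − 0.6875/2 = 1.15625, R_n = min(1.2×1.15625×0.5×65, 2.4×0.625×0.5×65) = 45.094 kips/bolt; interior L_c = 2.25 − 0.6875 = 1.5625, R_n = 48.75 kips/bolt. φR_n = 0.75 × (2×45.094 + 2×48.75) = 140.8 kips.
Governing: min(125.2, 140.8) = 125.2 kips → bolt shear.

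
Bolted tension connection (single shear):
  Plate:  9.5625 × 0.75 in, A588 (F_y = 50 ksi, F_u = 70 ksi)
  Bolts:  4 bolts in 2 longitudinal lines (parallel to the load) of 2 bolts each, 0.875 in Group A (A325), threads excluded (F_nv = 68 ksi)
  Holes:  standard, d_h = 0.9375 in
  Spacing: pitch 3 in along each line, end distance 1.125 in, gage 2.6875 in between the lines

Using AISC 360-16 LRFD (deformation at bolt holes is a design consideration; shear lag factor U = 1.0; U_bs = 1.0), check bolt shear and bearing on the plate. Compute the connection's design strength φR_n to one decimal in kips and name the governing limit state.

122.7 kips (bolt shear governs)

Bolt shear: A_b = π(0.875)²/4 = 0.60132 in². φR_n = 0.75 × 68 × 0.60132 × 4 × 1 = 122.7 kips.
Bearing (0.75 in plate, F_u = 70 ksi): end bolts L_c = 1.125 − 0.9375/2 = 0.65625, R_n = min(1.2×0.65625×0.75×70, 2.4×0.875×0.75×70) = 41.344 kips/bolt; interior L_c = 3 − 0.9375 = 2.0625, R_n = 110.25 kips/bolt. φR_n = 0.75 × (2×41.344 + 2×110.25) = 227.4 kips.
Governing: min(122.7, 227.4) = 122.7 kips → bolt shear.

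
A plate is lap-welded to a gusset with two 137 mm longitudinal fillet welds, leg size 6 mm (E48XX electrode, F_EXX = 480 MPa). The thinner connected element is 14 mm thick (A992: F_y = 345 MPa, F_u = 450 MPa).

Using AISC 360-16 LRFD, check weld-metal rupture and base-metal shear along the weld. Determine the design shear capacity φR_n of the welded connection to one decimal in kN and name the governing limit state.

Weld metal: throat = 0.707×6 = 4.242 mm, L = 2×137 = 274 mm. φR_n = 0.75 × 0.6 × 480 × 4.242 × 274 = 251.1 kN.
Base metal shear (14 mm plate): yield φR_n = 1.0×0.6×345×14×274 = 794.1 kN; rupture φR_n = 0.75×0.6×450×14×274 = 776.8 kN; take 776.8 kN (rupture).
Governing: min(251.1, 776.8) = 251.1 kN → weld metal.

251.1 kN (weld metal governs)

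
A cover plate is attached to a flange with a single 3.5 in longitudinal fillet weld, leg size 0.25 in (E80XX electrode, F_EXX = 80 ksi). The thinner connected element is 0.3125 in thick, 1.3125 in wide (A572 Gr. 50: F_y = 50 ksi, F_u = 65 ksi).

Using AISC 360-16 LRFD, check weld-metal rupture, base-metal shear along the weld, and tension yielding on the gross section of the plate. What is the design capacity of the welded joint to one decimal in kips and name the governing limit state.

Weld metal: throat = 0.707×0.25 = 0.17675 in, L = 3.5 in. φR_n = 0.75 × 0.6 × 80 × 0.17675 × 3.5 = 22.3 kips.
Base metal shear (0.3125 in plate): yield φR_n = 1.0×0.6×50×0.3125×3.5 = 32.8 kips; rupture φR_n = 0.75×0.6×65×0.3125×3.5 = 32.0 kips; take 32.0 kips (rupture).
Tension yield (gross): A_g = 1.3125×0.3125 = 0.41016 in². φR_n = 0.90 × 50 × 0.41016 = 18.5 kips.
Governing: min(22.3, 32.0, 18.5) = 18.5 kips → gross-section yield.

18.5 kips (gross-section yield governs)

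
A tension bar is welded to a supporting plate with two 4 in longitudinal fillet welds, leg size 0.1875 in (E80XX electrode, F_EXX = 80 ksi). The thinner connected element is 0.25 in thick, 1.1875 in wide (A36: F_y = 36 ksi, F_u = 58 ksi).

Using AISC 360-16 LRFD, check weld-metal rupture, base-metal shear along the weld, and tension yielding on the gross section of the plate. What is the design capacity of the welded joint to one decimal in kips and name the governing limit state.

9.6 kips (gross-section yield governs)

Weld metal: throat = 0.707×0.1875 = 0.13256 in, L = 2×4 = 8 in. φR_n = 0.75 × 0.6 × 80 × 0.13256 × 8 = 38.2 kips.
Base metal shear (0.25 in plate): yield φR_n = 1.0×0.6×36×0.25×8 = 43.2 kips; rupture φR_n = 0.75×0.6×58×0.25×8 = 52.2 kips; take 43.2 kips (yield).
Tension yield (gross): A_g = 1.1875×0.25 = 0.29688 in². φR_n = 0.90 × 36 × 0.29688 = 9.6 kips.
Governing: min(38.2, 43.2, 9.6) = 9.6 kips → gross-section yield.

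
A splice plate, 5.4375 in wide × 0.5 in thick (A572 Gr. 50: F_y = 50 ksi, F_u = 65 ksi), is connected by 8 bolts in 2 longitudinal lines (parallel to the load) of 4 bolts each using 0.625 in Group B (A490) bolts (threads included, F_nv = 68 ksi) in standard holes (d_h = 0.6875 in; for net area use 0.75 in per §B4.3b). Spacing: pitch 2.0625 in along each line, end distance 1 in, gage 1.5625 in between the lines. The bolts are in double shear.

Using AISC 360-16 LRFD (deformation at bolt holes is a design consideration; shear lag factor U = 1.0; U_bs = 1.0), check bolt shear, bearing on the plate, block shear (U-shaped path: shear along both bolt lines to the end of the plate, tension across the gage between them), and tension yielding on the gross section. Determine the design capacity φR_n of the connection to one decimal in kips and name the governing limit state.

122.3 kips (gross-section yield governs)

Bolt shear: A_b = π(0.625)²/4 = 0.3068 in². φR_n = 0.75 × 68 × 0.3068 × 8 × 2 = 250.3 kips.
Bearing (0.5 in plate, F_u = 65 ksi): end bolts L_c = 1 − 0.6875/2 = 0.65625, R_n = min(1.2×0.65625×0.5×65, 2.4×0.625×0.5×65) = 25.594 kips/bolt; interior L_c = 2.0625 − 0.6875 = 1.375, R_n = 48.75 kips/bolt. φR_n = 0.75 × (2×25.594 + 6×48.75) = 257.8 kips.
Block shear: shear path 2×[1+3×2.0625] = 2×7.1875 in, A_gv = 7.1875, A_nv = 2×(7.1875 − 3.5×0.75)×0.5 = 4.5625 in²; tension across gage: (1.5625 − 1×0.75)×0.5 = 0.40625 in². R_n = min(0.6×65×4.5625, 0.6×50×7.1875) + 1.0×65×0.40625 = min(177.94, 215.63) + 26.406 = 204.35 kips. φR_n = 0.75 × 204.35 = 153.3 kips.
Tension yield (gross): A_g = 5.4375×0.5 = 2.7188 in². φR_n = 0.90 × 50 × 2.7188 = 122.3 kips.
Governing: min(250.3, 257.8, 153.3, 122.3) = 122.3 kips → gross-section yield.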